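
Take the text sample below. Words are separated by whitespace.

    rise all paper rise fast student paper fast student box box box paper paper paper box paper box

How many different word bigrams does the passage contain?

12

18 tokens → 17 bigram windows in total.
Repeated bigrams (each contributes count−1 duplicates):
  box box: 2
  box paper: 2
  fast student: 2
  paper box: 2
  paper paper: 2
5 duplicate windows → 17 − 5 = 12 distinct.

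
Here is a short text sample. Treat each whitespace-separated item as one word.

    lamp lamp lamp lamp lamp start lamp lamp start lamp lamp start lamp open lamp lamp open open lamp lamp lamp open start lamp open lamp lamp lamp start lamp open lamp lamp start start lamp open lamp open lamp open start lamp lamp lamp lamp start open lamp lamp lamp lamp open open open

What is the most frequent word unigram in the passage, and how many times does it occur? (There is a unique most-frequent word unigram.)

Unigram frequencies (highest first):
  lamp: 33
  open: 13
  start: 9

"lamp", 33 times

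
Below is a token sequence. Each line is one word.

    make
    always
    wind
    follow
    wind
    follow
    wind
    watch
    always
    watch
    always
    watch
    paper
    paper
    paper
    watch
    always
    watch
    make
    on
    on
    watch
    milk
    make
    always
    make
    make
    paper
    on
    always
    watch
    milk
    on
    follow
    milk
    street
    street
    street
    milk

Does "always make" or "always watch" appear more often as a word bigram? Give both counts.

"always watch" (4 vs 1)

"always make": 1 occurrence
"always watch": 4 occurrences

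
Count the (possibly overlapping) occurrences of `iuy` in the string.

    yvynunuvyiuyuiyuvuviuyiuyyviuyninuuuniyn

4

Sliding a length-3 window over the 40 characters (38 positions):
  position 10–12: iuy
  position 20–22: iuy
  position 23–25: iuy
  position 28–30: iuy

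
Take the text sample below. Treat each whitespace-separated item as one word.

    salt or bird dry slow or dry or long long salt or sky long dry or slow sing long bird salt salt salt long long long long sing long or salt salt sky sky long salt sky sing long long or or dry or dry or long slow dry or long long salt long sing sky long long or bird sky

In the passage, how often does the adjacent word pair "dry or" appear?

Scanning the 60 overlapping bigram windows for "dry or":
  position 7–8: dry or
  position 15–16: dry or
  position 43–44: dry or
  position 45–46: dry or
  position 49–50: dry or

5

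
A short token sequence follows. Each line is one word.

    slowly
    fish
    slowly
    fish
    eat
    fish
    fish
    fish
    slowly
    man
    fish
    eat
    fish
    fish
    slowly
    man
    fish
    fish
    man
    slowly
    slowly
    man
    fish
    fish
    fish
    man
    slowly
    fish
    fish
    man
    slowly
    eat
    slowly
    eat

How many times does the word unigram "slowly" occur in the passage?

9

Scanning the 34 tokens for "slowly":
  position 1: slowly
  position 3: slowly
  position 9: slowly
  position 15: slowly
  position 20: slowly
  position 21: slowly
  position 27: slowly
  position 31: slowly
  position 33: slowly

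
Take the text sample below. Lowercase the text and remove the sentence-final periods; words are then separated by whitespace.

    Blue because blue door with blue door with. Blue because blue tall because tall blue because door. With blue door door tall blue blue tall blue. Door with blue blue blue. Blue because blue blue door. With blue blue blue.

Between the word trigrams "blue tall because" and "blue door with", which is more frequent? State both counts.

"blue tall because": 1 occurrence
"blue door with": 4 occurrences

"blue door with" (4 vs 1)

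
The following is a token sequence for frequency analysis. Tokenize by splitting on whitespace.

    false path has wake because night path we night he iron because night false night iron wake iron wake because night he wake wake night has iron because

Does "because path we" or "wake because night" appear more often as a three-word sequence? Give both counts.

"because path we": 0 occurrences
"wake because night": 2 occurrences

"wake because night" (2 vs 0)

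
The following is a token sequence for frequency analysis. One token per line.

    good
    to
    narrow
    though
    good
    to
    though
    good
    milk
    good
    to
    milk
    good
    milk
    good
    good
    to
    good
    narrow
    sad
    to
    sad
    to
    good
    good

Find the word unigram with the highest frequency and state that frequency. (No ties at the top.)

"good", 10 times

Unigram frequencies (highest first):
  good: 10
  to: 6
  milk: 3
  narrow: 2
  though: 2
  sad: 2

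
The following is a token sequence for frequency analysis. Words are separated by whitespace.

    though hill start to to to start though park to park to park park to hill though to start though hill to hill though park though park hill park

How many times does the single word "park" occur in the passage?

7

Scanning the 29 tokens for "park":
  position 9: park
  position 11: park
  position 13: park
  position 14: park
  position 25: park
  position 27: park
  position 29: park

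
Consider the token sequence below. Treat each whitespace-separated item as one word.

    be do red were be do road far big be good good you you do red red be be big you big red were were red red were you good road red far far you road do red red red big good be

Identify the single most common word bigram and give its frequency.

"red red", 4 times

Bigram frequencies (highest first):
  red red: 4
  do red: 3
  red were: 3
  be do: 2
  were be: 1
  do road: 1
  … (28 more, each ≤ 1)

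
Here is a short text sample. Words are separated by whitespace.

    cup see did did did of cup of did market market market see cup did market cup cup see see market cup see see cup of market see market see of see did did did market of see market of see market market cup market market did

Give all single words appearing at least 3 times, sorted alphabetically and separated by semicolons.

cup; did; market; of; see

Unigram counts meeting the condition (at least 3 times):
  cup: 8
  did: 9
  market: 13
  of: 6
  see: 11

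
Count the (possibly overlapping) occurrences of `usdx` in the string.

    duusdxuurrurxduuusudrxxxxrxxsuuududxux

1

Sliding a length-4 window over the 38 characters (35 positions):
  position 3–6: usdx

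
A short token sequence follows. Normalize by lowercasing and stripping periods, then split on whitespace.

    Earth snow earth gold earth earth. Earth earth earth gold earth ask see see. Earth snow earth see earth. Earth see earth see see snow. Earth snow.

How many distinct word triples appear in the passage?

20

27 tokens → 25 trigram windows in total.
Repeated trigrams (each contributes count−1 duplicates):
  earth earth earth: 3
  earth gold earth: 2
  earth see earth: 2
  earth snow earth: 2
5 duplicate windows → 25 − 5 = 20 distinct.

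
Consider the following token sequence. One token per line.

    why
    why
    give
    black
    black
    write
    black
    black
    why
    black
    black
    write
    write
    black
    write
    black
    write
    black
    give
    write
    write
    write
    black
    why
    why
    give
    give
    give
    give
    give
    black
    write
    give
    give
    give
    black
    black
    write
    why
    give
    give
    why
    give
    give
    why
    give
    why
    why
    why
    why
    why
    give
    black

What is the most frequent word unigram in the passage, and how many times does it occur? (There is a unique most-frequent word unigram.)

Unigram frequencies (highest first):
  give: 16
  black: 14
  why: 13
  write: 10

"give", 16 times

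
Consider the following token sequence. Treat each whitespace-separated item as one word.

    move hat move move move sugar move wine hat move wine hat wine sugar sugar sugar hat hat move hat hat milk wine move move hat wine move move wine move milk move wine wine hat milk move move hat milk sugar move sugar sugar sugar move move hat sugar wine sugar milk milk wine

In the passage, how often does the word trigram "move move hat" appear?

3

Scanning the 53 overlapping trigram windows for "move move hat":
  position 24–26: move move hat
  position 38–40: move move hat
  position 47–49: move move hat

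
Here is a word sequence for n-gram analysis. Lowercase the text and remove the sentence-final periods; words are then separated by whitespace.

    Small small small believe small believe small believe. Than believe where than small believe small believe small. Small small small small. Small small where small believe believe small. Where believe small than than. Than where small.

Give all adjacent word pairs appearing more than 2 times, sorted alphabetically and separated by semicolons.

believe small; small believe; small small

Bigram counts meeting the condition (more than 2 times):
  believe small: 6
  small believe: 6
  small small: 8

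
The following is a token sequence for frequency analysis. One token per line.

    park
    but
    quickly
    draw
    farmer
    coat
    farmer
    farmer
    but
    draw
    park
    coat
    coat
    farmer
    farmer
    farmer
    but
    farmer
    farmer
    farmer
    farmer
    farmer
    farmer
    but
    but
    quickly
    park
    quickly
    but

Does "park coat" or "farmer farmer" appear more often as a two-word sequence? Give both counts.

"park coat": 1 occurrence
"farmer farmer": 8 occurrences

"farmer farmer" (8 vs 1)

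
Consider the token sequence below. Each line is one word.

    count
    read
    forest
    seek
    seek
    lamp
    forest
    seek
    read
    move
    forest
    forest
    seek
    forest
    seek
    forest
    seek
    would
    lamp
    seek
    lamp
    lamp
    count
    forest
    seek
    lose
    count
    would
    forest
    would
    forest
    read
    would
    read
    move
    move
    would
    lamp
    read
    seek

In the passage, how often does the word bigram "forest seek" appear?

6

Scanning the 39 overlapping bigram windows for "forest seek":
  position 3–4: forest seek
  position 7–8: forest seek
  position 12–13: forest seek
  position 14–15: forest seek
  position 16–17: forest seek
  position 24–25: forest seek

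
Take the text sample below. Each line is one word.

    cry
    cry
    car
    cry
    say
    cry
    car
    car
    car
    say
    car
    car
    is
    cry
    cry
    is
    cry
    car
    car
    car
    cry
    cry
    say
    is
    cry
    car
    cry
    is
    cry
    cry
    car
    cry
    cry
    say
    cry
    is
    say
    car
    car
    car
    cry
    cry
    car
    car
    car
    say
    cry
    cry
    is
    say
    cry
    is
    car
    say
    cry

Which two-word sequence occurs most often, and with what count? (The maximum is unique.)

"car car", 9 times

Bigram frequencies (highest first):
  car car: 9
  cry cry: 7
  cry car: 6
  car cry: 5
  say cry: 5
  cry is: 5
  … (8 more, each ≤ 4)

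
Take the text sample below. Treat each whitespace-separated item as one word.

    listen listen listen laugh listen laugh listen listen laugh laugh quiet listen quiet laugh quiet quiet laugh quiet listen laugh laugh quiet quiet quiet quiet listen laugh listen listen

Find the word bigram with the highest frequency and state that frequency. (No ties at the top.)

"listen laugh", 5 times

Bigram frequencies (highest first):
  listen laugh: 5
  listen listen: 4
  laugh quiet: 4
  quiet quiet: 4
  laugh listen: 3
  quiet listen: 3
  … (3 more, each ≤ 2)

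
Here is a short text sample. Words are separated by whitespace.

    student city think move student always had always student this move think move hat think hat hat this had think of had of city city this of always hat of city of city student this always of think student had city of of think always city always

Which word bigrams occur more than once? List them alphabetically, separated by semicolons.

city of; of city; of think; student this; think move

Bigram counts meeting the condition (more than once):
  city of: 2
  of city: 3
  of think: 2
  student this: 2
  think move: 2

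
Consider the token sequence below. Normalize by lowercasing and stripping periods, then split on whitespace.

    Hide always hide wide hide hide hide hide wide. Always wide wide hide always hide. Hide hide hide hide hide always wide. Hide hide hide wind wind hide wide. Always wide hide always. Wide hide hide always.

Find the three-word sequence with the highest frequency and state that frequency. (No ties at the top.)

Trigram frequencies (highest first):
  hide hide hide: 7
  wide hide hide: 3
  always wide hide: 3
  hide always hide: 2
  hide wide always: 2
  wide always wide: 2
  … (13 more, each ≤ 2)

"hide hide hide", 7 times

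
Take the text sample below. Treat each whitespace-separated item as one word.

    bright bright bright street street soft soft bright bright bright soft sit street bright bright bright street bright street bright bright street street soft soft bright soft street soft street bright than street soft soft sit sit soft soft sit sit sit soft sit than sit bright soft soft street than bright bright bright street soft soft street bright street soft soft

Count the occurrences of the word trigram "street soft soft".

5

Scanning the 60 overlapping trigram windows for "street soft soft":
  position 5–7: street soft soft
  position 23–25: street soft soft
  position 33–35: street soft soft
  position 55–57: street soft soft
  position 60–62: street soft soft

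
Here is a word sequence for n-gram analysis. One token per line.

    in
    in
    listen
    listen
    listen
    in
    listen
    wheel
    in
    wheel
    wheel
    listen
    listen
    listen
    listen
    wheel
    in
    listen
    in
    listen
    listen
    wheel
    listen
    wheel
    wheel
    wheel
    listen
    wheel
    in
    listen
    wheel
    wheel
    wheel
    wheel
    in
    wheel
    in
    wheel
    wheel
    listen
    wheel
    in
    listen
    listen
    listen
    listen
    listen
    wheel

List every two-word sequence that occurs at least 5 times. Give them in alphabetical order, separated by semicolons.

Bigram counts meeting the condition (at least 5 times):
  in listen: 6
  listen listen: 10
  listen wheel: 8
  wheel in: 6
  wheel wheel: 7

in listen; listen listen; listen wheel; wheel in; wheel wheel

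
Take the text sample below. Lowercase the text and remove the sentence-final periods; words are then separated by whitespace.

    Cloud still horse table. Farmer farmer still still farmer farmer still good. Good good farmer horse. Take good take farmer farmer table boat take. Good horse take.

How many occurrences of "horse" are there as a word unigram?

Scanning the 27 tokens for "horse":
  position 3: horse
  position 16: horse
  position 26: horse

3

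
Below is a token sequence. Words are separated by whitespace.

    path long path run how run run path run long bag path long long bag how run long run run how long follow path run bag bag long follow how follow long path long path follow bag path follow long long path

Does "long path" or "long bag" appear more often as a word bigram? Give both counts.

"long path" (4 vs 2)

"long path": 4 occurrences
"long bag": 2 occurrences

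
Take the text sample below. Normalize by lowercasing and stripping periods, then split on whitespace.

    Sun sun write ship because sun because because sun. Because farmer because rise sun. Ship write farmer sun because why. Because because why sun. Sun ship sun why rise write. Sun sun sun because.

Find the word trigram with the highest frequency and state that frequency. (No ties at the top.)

Trigram frequencies (highest first):
  because sun because: 2
  sun sun write: 1
  sun write ship: 1
  write ship because: 1
  ship because sun: 1
  sun because because: 1
  … (25 more, each ≤ 1)

"because sun because", 2 times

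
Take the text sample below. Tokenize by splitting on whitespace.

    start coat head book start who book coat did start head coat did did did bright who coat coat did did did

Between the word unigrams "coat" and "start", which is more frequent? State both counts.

"coat": 5 occurrences
"start": 3 occurrences

"coat" (5 vs 3)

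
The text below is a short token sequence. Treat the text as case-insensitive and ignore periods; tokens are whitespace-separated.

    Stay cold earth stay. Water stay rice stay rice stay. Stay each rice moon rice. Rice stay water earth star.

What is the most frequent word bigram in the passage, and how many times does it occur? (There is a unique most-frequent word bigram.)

"rice stay", 3 times

Bigram frequencies (highest first):
  rice stay: 3
  stay water: 2
  stay rice: 2
  stay cold: 1
  cold earth: 1
  earth stay: 1
  … (9 more, each ≤ 1)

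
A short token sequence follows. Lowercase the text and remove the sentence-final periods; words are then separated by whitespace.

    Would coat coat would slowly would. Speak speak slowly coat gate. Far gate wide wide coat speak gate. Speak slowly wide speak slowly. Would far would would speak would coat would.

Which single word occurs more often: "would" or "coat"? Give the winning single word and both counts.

"would": 8 occurrences
"coat": 5 occurrences

"would" (8 vs 5)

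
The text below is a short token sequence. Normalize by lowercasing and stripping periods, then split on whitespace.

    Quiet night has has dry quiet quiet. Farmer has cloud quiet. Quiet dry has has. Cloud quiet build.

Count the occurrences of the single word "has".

5

Scanning the 18 tokens for "has":
  position 3: has
  position 4: has
  position 9: has
  position 14: has
  position 15: has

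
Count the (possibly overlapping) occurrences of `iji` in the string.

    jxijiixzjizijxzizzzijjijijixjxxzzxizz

Sliding a length-3 window over the 37 characters (35 positions):
  position 3–5: iji
  position 23–25: iji
  position 25–27: iji

3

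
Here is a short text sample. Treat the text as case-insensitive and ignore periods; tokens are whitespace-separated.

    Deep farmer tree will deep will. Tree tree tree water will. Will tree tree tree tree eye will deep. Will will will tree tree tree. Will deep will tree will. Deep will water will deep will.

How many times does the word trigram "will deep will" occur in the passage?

5

Scanning the 34 overlapping trigram windows for "will deep will":
  position 4–6: will deep will
  position 18–20: will deep will
  position 26–28: will deep will
  position 30–32: will deep will
  position 34–36: will deep will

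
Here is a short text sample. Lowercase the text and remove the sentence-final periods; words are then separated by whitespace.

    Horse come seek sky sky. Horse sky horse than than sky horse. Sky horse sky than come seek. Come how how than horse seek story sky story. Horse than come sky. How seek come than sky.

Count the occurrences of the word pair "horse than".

Scanning the 35 overlapping bigram windows for "horse than":
  position 8–9: horse than
  position 28–29: horse than

2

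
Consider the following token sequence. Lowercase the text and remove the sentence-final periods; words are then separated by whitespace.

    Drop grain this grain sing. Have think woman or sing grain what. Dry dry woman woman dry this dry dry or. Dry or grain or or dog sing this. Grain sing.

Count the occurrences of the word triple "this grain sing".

Scanning the 29 overlapping trigram windows for "this grain sing":
  position 3–5: this grain sing
  position 29–31: this grain sing

2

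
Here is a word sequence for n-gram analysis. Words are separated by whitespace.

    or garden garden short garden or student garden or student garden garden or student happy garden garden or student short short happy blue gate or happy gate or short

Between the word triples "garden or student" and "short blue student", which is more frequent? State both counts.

"garden or student" (4 vs 0)

"garden or student": 4 occurrences
"short blue student": 0 occurrences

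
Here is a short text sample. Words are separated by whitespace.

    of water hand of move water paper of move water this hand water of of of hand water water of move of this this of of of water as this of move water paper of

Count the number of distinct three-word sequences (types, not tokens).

28

35 tokens → 33 trigram windows in total.
Repeated trigrams (each contributes count−1 duplicates):
  of move water: 3
  move water paper: 2
  of of of: 2
  water paper of: 2
5 duplicate windows → 33 − 5 = 28 distinct.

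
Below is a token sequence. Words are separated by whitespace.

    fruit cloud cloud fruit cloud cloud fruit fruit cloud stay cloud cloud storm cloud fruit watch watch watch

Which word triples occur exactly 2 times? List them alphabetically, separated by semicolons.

Trigram counts meeting the condition (exactly 2 times):
  cloud cloud fruit: 2
  fruit cloud cloud: 2

cloud cloud fruit; fruit cloud cloud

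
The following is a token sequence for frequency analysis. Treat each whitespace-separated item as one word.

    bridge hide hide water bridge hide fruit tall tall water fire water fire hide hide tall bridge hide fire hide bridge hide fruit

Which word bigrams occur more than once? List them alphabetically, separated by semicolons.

Bigram counts meeting the condition (more than once):
  bridge hide: 4
  fire hide: 2
  hide fruit: 2
  hide hide: 2
  water fire: 2

bridge hide; fire hide; hide fruit; hide hide; water fire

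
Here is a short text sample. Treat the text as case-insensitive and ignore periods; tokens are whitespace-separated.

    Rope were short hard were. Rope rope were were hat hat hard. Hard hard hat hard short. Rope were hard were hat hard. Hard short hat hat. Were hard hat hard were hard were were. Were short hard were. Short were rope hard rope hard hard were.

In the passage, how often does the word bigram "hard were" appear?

6

Scanning the 46 overlapping bigram windows for "hard were":
  position 4–5: hard were
  position 20–21: hard were
  position 31–32: hard were
  position 33–34: hard were
  position 38–39: hard were
  position 46–47: hard were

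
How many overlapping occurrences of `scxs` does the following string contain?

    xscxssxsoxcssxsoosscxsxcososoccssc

2

Sliding a length-4 window over the 34 characters (31 positions):
  position 2–5: scxs
  position 19–22: scxs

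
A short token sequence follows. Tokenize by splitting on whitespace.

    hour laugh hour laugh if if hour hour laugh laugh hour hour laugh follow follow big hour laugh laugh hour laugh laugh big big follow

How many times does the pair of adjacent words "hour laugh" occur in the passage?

Scanning the 24 overlapping bigram windows for "hour laugh":
  position 1–2: hour laugh
  position 3–4: hour laugh
  position 8–9: hour laugh
  position 12–13: hour laugh
  position 17–18: hour laugh
  position 20–21: hour laugh

6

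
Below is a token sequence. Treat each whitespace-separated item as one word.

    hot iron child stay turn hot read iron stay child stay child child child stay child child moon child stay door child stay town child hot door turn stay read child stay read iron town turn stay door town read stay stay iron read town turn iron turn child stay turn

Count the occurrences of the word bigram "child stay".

Scanning the 50 overlapping bigram windows for "child stay":
  position 3–4: child stay
  position 10–11: child stay
  position 14–15: child stay
  position 19–20: child stay
  position 22–23: child stay
  position 31–32: child stay
  position 49–50: child stay

7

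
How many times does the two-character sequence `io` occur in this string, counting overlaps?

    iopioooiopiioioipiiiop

6

Sliding a length-2 window over the 22 characters (21 positions):
  position 1–2: io
  position 4–5: io
  position 8–9: io
  position 12–13: io
  position 14–15: io
  position 20–21: io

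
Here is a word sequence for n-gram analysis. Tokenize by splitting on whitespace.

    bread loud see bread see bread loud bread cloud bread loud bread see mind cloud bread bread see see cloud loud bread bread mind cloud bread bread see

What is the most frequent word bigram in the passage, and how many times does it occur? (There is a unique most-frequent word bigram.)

Bigram frequencies (highest first):
  bread see: 4
  bread loud: 3
  loud bread: 3
  cloud bread: 3
  bread bread: 3
  see bread: 2
  … (8 more, each ≤ 2)

"bread see", 4 times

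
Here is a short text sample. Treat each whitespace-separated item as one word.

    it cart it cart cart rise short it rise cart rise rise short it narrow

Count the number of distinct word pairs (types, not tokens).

10

15 tokens → 14 bigram windows in total.
Repeated bigrams (each contributes count−1 duplicates):
  cart rise: 2
  it cart: 2
  rise short: 2
  short it: 2
4 duplicate windows → 14 − 4 = 10 distinct.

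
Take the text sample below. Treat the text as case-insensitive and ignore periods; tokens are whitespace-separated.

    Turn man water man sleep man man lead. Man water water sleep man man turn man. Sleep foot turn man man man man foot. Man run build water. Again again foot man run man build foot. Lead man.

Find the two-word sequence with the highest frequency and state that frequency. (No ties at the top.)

Bigram frequencies (highest first):
  man man: 5
  turn man: 3
  man water: 2
  man sleep: 2
  sleep man: 2
  lead man: 2
  … (19 more, each ≤ 2)

"man man", 5 times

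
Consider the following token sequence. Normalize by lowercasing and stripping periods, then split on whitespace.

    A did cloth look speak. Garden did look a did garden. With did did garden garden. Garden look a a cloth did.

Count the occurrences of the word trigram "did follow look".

0

Scanning the 20 overlapping trigram windows for "did follow look":
  (none found)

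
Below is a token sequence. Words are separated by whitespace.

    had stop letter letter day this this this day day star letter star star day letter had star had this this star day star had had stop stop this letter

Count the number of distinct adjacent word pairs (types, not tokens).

23

30 tokens → 29 bigram windows in total.
Repeated bigrams (each contributes count−1 duplicates):
  this this: 3
  day star: 2
  had stop: 2
  star day: 2
  star had: 2
6 duplicate windows → 29 − 6 = 23 distinct.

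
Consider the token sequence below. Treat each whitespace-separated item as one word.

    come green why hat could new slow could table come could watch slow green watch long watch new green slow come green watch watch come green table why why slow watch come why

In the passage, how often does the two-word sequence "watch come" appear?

2

Scanning the 32 overlapping bigram windows for "watch come":
  position 24–25: watch come
  position 31–32: watch come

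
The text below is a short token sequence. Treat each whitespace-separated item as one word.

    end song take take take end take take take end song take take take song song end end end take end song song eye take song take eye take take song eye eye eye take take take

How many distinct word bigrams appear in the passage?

37 tokens → 36 bigram windows in total.
Repeated bigrams (each contributes count−1 duplicates):
  take take: 9
  end song: 3
  eye take: 3
  song take: 3
  take end: 3
  take song: 3
  end end: 2
  end take: 2
  … (3 more repeated)
23 duplicate windows → 36 − 23 = 13 distinct.

13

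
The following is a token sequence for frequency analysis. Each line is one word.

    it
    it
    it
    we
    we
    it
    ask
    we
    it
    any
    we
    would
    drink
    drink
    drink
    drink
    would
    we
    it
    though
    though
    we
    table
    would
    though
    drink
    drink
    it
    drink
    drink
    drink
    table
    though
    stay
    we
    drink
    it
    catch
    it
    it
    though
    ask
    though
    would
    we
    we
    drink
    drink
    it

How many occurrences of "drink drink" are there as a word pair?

7

Scanning the 48 overlapping bigram windows for "drink drink":
  position 13–14: drink drink
  position 14–15: drink drink
  position 15–16: drink drink
  position 26–27: drink drink
  position 29–30: drink drink
  position 30–31: drink drink
  position 47–48: drink drink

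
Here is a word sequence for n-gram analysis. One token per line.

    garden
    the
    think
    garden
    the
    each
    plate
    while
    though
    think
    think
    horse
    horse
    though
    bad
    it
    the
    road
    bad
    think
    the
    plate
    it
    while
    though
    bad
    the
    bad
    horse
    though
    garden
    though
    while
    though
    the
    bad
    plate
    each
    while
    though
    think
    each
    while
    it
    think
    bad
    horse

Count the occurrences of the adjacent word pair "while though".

Scanning the 46 overlapping bigram windows for "while though":
  position 8–9: while though
  position 24–25: while though
  position 33–34: while though
  position 39–40: while though

4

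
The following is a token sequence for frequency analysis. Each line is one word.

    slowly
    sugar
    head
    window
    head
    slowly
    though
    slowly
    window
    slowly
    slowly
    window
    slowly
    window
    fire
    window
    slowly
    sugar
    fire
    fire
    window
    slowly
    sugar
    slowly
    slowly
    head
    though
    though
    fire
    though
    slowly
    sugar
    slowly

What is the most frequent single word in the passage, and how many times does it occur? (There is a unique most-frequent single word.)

Unigram frequencies (highest first):
  slowly: 12
  window: 6
  sugar: 4
  though: 4
  fire: 4
  head: 3

"slowly", 12 times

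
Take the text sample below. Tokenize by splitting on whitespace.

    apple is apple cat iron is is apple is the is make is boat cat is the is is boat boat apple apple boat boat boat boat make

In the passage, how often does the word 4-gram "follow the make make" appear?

Scanning the 25 overlapping 4-gram windows for "follow the make make":
  (none found)

0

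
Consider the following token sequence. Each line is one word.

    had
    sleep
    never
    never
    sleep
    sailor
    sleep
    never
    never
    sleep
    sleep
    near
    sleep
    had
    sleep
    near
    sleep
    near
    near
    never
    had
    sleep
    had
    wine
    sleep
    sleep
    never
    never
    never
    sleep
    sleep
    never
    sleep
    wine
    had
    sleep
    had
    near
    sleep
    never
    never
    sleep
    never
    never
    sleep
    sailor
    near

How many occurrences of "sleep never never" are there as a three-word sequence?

Scanning the 45 overlapping trigram windows for "sleep never never":
  position 2–4: sleep never never
  position 7–9: sleep never never
  position 26–28: sleep never never
  position 39–41: sleep never never
  position 42–44: sleep never never

5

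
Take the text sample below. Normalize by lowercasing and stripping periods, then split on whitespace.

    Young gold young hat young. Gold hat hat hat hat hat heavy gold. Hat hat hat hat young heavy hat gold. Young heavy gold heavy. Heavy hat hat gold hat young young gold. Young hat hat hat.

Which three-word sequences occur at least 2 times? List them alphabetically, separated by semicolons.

Trigram counts meeting the condition (at least 2 times):
  gold hat hat: 2
  gold young hat: 2
  hat hat hat: 6
  young gold young: 2

gold hat hat; gold young hat; hat hat hat; young gold young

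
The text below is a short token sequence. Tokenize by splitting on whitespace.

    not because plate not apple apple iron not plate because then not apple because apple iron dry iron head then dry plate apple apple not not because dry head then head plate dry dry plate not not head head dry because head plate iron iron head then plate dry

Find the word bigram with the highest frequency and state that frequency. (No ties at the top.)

Bigram frequencies (highest first):
  head then: 3
  not because: 2
  plate not: 2
  not apple: 2
  apple apple: 2
  apple iron: 2
  … (30 more, each ≤ 2)

"head then", 3 times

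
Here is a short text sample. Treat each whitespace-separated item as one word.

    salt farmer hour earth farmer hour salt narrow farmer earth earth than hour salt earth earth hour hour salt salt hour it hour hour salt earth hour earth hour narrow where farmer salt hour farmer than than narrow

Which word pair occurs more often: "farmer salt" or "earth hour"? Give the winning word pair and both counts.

"farmer salt": 1 occurrence
"earth hour": 3 occurrences

"earth hour" (3 vs 1)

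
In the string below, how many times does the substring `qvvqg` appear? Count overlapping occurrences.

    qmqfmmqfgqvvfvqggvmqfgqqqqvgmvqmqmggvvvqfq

0

Sliding a length-5 window over the 42 characters (38 positions):
  (no match at any position)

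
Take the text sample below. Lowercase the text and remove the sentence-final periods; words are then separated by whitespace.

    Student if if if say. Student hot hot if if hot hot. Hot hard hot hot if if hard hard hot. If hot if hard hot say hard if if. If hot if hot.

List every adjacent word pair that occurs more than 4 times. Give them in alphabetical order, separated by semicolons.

hot if; if if

Bigram counts meeting the condition (more than 4 times):
  hot if: 5
  if if: 6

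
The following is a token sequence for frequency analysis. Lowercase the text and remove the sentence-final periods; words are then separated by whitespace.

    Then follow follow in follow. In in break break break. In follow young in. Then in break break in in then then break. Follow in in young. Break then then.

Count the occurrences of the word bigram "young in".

1

Scanning the 29 overlapping bigram windows for "young in":
  position 13–14: young in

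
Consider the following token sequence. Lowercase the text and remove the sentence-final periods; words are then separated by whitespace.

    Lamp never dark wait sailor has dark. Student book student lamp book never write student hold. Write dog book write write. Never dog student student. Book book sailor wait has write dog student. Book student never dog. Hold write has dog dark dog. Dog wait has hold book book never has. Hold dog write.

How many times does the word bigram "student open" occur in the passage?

0

Scanning the 53 overlapping bigram windows for "student open":
  (none found)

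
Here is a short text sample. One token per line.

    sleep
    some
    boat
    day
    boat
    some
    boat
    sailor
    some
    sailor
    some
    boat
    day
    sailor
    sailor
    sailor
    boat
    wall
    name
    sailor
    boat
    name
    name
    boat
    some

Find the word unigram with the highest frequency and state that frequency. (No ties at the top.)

"boat", 7 times

Unigram frequencies (highest first):
  boat: 7
  sailor: 6
  some: 5
  name: 3
  day: 2
  sleep: 1
  … (1 more, each ≤ 1)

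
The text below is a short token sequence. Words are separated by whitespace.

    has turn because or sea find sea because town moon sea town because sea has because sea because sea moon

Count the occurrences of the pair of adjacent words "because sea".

3

Scanning the 19 overlapping bigram windows for "because sea":
  position 13–14: because sea
  position 16–17: because sea
  position 18–19: because sea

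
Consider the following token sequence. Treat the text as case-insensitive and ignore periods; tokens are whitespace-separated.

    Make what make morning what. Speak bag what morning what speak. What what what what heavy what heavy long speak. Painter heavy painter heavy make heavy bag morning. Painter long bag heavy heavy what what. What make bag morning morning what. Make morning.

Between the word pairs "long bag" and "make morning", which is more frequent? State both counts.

"make morning" (2 vs 1)

"long bag": 1 occurrence
"make morning": 2 occurrences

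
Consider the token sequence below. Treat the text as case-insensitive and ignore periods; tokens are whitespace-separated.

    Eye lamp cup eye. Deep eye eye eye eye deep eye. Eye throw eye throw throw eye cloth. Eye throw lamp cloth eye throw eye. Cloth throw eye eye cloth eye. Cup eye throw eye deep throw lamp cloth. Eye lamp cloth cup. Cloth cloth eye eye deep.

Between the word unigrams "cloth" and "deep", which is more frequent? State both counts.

"cloth" (8 vs 4)

"cloth": 8 occurrences
"deep": 4 occurrences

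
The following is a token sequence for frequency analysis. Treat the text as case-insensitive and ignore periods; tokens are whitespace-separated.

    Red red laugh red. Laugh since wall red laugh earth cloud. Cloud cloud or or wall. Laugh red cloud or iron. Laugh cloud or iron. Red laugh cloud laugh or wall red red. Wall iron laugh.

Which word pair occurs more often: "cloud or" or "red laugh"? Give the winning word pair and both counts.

"cloud or": 3 occurrences
"red laugh": 4 occurrences

"red laugh" (4 vs 3)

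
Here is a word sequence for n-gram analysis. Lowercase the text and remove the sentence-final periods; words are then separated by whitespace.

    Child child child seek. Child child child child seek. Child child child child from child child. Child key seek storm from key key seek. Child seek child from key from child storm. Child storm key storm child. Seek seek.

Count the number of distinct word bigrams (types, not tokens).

39 tokens → 38 bigram windows in total.
Repeated bigrams (each contributes count−1 duplicates):
  child child: 10
  child seek: 4
  seek child: 4
  child from: 2
  child storm: 2
  from child: 2
  from key: 2
  key seek: 2
  … (1 more repeated)
21 duplicate windows → 38 − 21 = 17 distinct.

17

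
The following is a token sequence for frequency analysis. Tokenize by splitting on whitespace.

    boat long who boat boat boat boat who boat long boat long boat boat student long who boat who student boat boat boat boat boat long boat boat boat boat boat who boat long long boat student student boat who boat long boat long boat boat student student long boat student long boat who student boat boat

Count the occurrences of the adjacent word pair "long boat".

Scanning the 56 overlapping bigram windows for "long boat":
  position 10–11: long boat
  position 12–13: long boat
  position 26–27: long boat
  position 35–36: long boat
  position 42–43: long boat
  position 44–45: long boat
  position 49–50: long boat
  position 52–53: long boat

8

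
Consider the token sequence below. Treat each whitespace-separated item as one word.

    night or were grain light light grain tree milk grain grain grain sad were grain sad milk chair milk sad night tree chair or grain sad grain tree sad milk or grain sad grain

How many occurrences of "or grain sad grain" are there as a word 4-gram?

Scanning the 31 overlapping 4-gram windows for "or grain sad grain":
  position 24–27: or grain sad grain
  position 31–34: or grain sad grain

2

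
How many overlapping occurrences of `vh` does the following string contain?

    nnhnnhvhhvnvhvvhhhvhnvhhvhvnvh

Sliding a length-2 window over the 30 characters (29 positions):
  position 7–8: vh
  position 12–13: vh
  position 15–16: vh
  position 19–20: vh
  position 22–23: vh
  position 25–26: vh
  position 29–30: vh

7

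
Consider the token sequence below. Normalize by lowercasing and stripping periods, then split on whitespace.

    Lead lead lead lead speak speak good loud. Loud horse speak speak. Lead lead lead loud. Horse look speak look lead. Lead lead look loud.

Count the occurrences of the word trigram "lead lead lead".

Scanning the 23 overlapping trigram windows for "lead lead lead":
  position 1–3: lead lead lead
  position 2–4: lead lead lead
  position 13–15: lead lead lead
  position 21–23: lead lead lead

4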